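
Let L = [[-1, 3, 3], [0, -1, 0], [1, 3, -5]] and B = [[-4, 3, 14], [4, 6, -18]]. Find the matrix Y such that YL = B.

Y = [[3, 3, -1], [-1, 0, 3]]

Since L sits to the right of Y, Y = BL⁻¹.
det L = -2, so L⁻¹ = [[-5/2, -12, -3/2], [0, -1, 0], [-1/2, -3, -1/2]].
Y = BL⁻¹ = [[-4, 3, 14], [4, 6, -18]] · [[-5/2, -12, -3/2], [0, -1, 0], [-1/2, -3, -1/2]] = [[3, 3, -1], [-1, 0, 3]].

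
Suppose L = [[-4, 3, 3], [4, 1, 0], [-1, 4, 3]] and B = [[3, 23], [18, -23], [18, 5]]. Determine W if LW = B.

L is on the left of W, so left-multiply by L⁻¹: W = L⁻¹B.
L has determinant 3; L⁻¹ = [[1, 1, -1], [-4, -3, 4], [17/3, 13/3, -16/3]].
W = L⁻¹B = [[1, 1, -1], [-4, -3, 4], [17/3, 13/3, -16/3]] · [[3, 23], [18, -23], [18, 5]] = [[3, -5], [6, -3], [-1, 4]].

W = [[3, -5], [6, -3], [-1, 4]]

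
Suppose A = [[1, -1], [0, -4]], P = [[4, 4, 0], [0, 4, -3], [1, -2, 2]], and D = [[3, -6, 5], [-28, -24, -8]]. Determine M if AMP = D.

Left-multiply by A⁻¹ and right-multiply by P⁻¹: M = A⁻¹DP⁻¹.
A has determinant -4; A⁻¹ = [[1, -1/4], [0, -1/4]].
det P = -4, so P⁻¹ = [[-1/2, 2, 3], [3/4, -2, -3], [1, -3, -4]].
A⁻¹D = [[10, 0, 7], [7, 6, 2]].
M = (A⁻¹D)P⁻¹ = [[2, -1, 2], [3, -4, -5]].

M = [[2, -1, 2], [3, -4, -5]]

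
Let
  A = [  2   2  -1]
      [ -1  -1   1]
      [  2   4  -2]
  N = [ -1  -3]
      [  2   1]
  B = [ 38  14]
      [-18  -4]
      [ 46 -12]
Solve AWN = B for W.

Left-multiply by A⁻¹ and right-multiply by N⁻¹: W = A⁻¹BN⁻¹.
A has determinant -2; A⁻¹ = [[1, 0, -1/2], [0, 1, 1/2], [1, 2, 0]].
det N = 5, so N⁻¹ = [[1/5, 3/5], [-2/5, -1/5]].
A⁻¹B = [[15, 20], [5, -10], [2, 6]].
W = (A⁻¹B)N⁻¹ = [[-5, 5], [5, 5], [-2, 0]].

W = [[-5, 5], [5, 5], [-2, 0]]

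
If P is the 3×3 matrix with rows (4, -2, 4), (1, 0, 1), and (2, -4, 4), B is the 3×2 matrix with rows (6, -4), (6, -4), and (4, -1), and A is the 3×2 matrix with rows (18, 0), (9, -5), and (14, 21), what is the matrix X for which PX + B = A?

X = [[1, -5], [0, -4], [2, 4]]

PX = A − B = [[12, 4], [3, -1], [10, 22]].
Since P multiplies X on the left, X = P⁻¹(A − B).
det P = 4; the adjugate gives P⁻¹ = [[1, -2, -1/2], [-1/2, 2, 0], [-1, 3, 1/2]].
X = P⁻¹(A − B) = [[1, -5], [0, -4], [2, 4]].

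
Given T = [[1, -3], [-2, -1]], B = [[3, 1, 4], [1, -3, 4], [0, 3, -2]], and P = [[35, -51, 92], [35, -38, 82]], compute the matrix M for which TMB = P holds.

M = [[-3, -1, 3], [-4, -3, 5]]

Left-multiply by T⁻¹ and right-multiply by B⁻¹: M = T⁻¹PB⁻¹.
det T = -7; the adjugate gives T⁻¹ = [[1/7, -3/7], [-2/7, -1/7]].
B has determinant -4; B⁻¹ = [[3/2, -7/2, -4], [-1/2, 3/2, 2], [-3/4, 9/4, 5/2]].
T⁻¹P = [[-10, 9, -22], [-15, 20, -38]].
M = (T⁻¹P)B⁻¹ = [[-3, -1, 3], [-4, -3, 5]].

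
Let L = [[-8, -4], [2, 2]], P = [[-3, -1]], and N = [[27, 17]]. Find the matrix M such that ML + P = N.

ML = N − P = [[30, 18]].
Since L sits to the right of M, M = (N − P)L⁻¹.
det L = -8; the adjugate gives L⁻¹ = [[-1/4, -1/2], [1/4, 1]].
M = (N − P)L⁻¹ = [[-3, 3]].

M = [[-3, 3]]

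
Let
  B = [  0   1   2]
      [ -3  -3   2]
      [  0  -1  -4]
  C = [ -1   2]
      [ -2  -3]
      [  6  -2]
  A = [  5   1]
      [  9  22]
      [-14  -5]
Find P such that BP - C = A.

BP = A + C = [[4, 3], [7, 19], [-8, -7]].
Left-multiplying both sides by B⁻¹ gives P = B⁻¹(A + C).
B has determinant -6; B⁻¹ = [[-7/3, -1/3, -4/3], [2, 0, 1], [-1/2, 0, -1/2]].
P = B⁻¹(A + C) = [[-1, -4], [0, -1], [2, 2]].

P = [[-1, -4], [0, -1], [2, 2]]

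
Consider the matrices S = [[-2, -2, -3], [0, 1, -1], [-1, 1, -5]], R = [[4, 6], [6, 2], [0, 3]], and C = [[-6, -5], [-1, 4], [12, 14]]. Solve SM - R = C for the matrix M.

SM = C + R = [[-2, 1], [5, 6], [12, 17]].
Since S multiplies M on the left, M = S⁻¹(C + R).
det S = 3; the adjugate gives S⁻¹ = [[-4/3, -13/3, 5/3], [1/3, 7/3, -2/3], [1/3, 4/3, -2/3]].
M = S⁻¹(C + R) = [[1, 1], [3, 3], [-2, -3]].

M = [[1, 1], [3, 3], [-2, -3]]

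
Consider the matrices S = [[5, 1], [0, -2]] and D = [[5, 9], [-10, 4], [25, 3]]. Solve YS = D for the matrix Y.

Y = [[1, -4], [-2, -3], [5, 1]]

Right-multiplying both sides by S⁻¹ gives Y = DS⁻¹.
det S = -10; the adjugate gives S⁻¹ = [[1/5, 1/10], [0, -1/2]].
Y = DS⁻¹ = [[5, 9], [-10, 4], [25, 3]] · [[1/5, 1/10], [0, -1/2]] = [[1, -4], [-2, -3], [5, 1]].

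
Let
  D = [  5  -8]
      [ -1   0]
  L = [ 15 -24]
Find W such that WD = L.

Right-multiplying both sides by D⁻¹ gives W = LD⁻¹.
D has determinant -8; D⁻¹ = [[0, -1], [-1/8, -5/8]].
W = LD⁻¹ = [[15, -24]] · [[0, -1], [-1/8, -5/8]] = [[3, 0]].

W = [[3, 0]]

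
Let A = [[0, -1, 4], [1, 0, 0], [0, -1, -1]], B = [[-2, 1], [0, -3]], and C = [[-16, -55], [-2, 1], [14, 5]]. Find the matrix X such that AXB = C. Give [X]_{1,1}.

1

Left-multiply by A⁻¹ and right-multiply by B⁻¹: X = A⁻¹CB⁻¹.
A has determinant -5; A⁻¹ = [[0, 1, 0], [-1/5, 0, -4/5], [1/5, 0, -1/5]].
det B = 6, so B⁻¹ = [[-1/2, -1/6], [0, -1/3]].
A⁻¹C = [[-2, 1], [-8, 7], [-6, -12]].
X = (A⁻¹C)B⁻¹ = [[1, 0], [4, -1], [3, 5]].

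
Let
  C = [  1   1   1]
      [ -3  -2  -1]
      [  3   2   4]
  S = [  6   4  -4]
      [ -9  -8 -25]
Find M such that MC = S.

M = [[0, -4, -2], [-6, -5, -6]]

Right-multiplying both sides by C⁻¹ gives M = SC⁻¹.
det C = 3, so C⁻¹ = [[-2, -2/3, 1/3], [3, 1/3, -2/3], [0, 1/3, 1/3]].
M = SC⁻¹ = [[6, 4, -4], [-9, -8, -25]] · [[-2, -2/3, 1/3], [3, 1/3, -2/3], [0, 1/3, 1/3]] = [[0, -4, -2], [-6, -5, -6]].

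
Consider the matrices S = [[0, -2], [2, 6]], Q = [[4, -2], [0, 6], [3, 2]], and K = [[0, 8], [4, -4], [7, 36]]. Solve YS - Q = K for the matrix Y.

Y = [[3, 2], [5, 2], [-4, 5]]

YS = K + Q = [[4, 6], [4, 2], [10, 38]].
Right-multiplying both sides by S⁻¹ gives Y = (K + Q)S⁻¹.
det S = 4; the adjugate gives S⁻¹ = [[3/2, 1/2], [-1/2, 0]].
Y = (K + Q)S⁻¹ = [[3, 2], [5, 2], [-4, 5]].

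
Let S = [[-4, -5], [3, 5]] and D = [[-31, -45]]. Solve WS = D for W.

Since S sits to the right of W, W = DS⁻¹.
det S = -5, so S⁻¹ = [[-1, -1], [3/5, 4/5]].
W = DS⁻¹ = [[-31, -45]] · [[-1, -1], [3/5, 4/5]] = [[4, -5]].

W = [[4, -5]]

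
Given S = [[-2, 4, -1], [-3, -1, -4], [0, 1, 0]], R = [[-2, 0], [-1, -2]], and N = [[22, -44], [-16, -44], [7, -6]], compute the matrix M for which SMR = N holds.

M = [[0, -3], [-5, 3], [2, -4]]

Left-multiply by S⁻¹ and right-multiply by R⁻¹: M = S⁻¹NR⁻¹.
S has determinant -5; S⁻¹ = [[-4/5, 1/5, 17/5], [0, 0, 1], [3/5, -2/5, -14/5]].
det R = 4, so R⁻¹ = [[-1/2, 0], [1/4, -1/2]].
S⁻¹N = [[3, 6], [7, -6], [0, 8]].
M = (S⁻¹N)R⁻¹ = [[0, -3], [-5, 3], [2, -4]].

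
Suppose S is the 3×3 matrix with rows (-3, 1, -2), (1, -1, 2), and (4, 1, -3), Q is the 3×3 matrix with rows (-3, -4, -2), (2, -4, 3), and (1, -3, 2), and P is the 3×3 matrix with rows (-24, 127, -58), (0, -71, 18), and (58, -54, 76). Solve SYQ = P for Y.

Y = [[0, 4, 4], [-5, -2, 5], [1, 2, 1]]

Left-multiply by S⁻¹ and right-multiply by Q⁻¹: Y = S⁻¹PQ⁻¹.
det S = -2, so S⁻¹ = [[-1/2, -1/2, 0], [-11/2, -17/2, -2], [-5/2, -7/2, -1]].
det Q = 5; the adjugate gives Q⁻¹ = [[1/5, 14/5, -4], [-1/5, -4/5, 1], [-2/5, -13/5, 4]].
S⁻¹P = [[12, -28, 20], [16, 13, 14], [2, -15, 6]].
Y = (S⁻¹P)Q⁻¹ = [[0, 4, 4], [-5, -2, 5], [1, 2, 1]].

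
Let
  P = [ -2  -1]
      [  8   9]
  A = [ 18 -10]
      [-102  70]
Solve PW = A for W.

Left-multiplying both sides by P⁻¹ gives W = P⁻¹A.
det P = -10; the adjugate gives P⁻¹ = [[-9/10, -1/10], [4/5, 1/5]].
W = P⁻¹A = [[-9/10, -1/10], [4/5, 1/5]] · [[18, -10], [-102, 70]] = [[-6, 2], [-6, 6]].

W = [[-6, 2], [-6, 6]]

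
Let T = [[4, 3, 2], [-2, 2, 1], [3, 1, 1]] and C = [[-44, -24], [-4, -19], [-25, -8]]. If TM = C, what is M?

M = [[-5, 1], [-4, -6], [-6, -5]]

T is on the left of M, so left-multiply by T⁻¹: M = T⁻¹C.
det T = 3; the adjugate gives T⁻¹ = [[1/3, -1/3, -1/3], [5/3, -2/3, -8/3], [-8/3, 5/3, 14/3]].
M = T⁻¹C = [[1/3, -1/3, -1/3], [5/3, -2/3, -8/3], [-8/3, 5/3, 14/3]] · [[-44, -24], [-4, -19], [-25, -8]] = [[-5, 1], [-4, -6], [-6, -5]].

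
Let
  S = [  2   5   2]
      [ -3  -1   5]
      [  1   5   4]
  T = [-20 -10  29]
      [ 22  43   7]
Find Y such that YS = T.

Y = [[-4, 5, 3], [5, -3, 3]]

S is on the right of Y, so right-multiply by S⁻¹: Y = TS⁻¹.
S has determinant -1; S⁻¹ = [[29, 10, -27], [-17, -6, 16], [14, 5, -13]].
Y = TS⁻¹ = [[-20, -10, 29], [22, 43, 7]] · [[29, 10, -27], [-17, -6, 16], [14, 5, -13]] = [[-4, 5, 3], [5, -3, 3]].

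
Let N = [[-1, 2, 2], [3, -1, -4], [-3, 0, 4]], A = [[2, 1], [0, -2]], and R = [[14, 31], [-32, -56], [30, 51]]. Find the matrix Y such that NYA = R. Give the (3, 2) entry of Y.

Isolating Y: multiply by N⁻¹ from the left and A⁻¹ from the right, so Y = N⁻¹RA⁻¹.
det N = -2, so N⁻¹ = [[2, 4, 3], [0, -1, -1], [3/2, 3, 5/2]].
det A = -4, so A⁻¹ = [[1/2, 1/4], [0, -1/2]].
N⁻¹R = [[-10, -9], [2, 5], [0, 6]].
Y = (N⁻¹R)A⁻¹ = [[-5, 2], [1, -2], [0, -3]].

-3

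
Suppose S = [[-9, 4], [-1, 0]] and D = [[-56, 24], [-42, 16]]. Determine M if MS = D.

M = [[6, 2], [4, 6]]

Since S sits to the right of M, M = DS⁻¹.
det S = 4, so S⁻¹ = [[0, -1], [1/4, -9/4]].
M = DS⁻¹ = [[-56, 24], [-42, 16]] · [[0, -1], [1/4, -9/4]] = [[6, 2], [4, 6]].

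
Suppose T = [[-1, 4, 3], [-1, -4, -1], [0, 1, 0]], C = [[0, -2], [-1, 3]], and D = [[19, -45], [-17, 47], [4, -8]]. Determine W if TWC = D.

Isolating W: multiply by T⁻¹ from the left and C⁻¹ from the right, so W = T⁻¹DC⁻¹.
det T = -4; the adjugate gives T⁻¹ = [[-1/4, -3/4, -2], [0, 0, 1], [1/4, -1/4, -2]].
det C = -2; the adjugate gives C⁻¹ = [[-3/2, -1], [-1/2, 0]].
T⁻¹D = [[0, -8], [4, -8], [1, -7]].
W = (T⁻¹D)C⁻¹ = [[4, 0], [-2, -4], [2, -1]].

W = [[4, 0], [-2, -4], [2, -1]]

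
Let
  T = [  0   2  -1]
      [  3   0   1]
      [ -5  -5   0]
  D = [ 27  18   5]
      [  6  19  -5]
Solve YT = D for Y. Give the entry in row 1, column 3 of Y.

-6

Since T sits to the right of Y, Y = DT⁻¹.
det T = 5, so T⁻¹ = [[1, 1, 2/5], [-1, -1, -3/5], [-3, -2, -6/5]].
Y = DT⁻¹ = [[27, 18, 5], [6, 19, -5]] · [[1, 1, 2/5], [-1, -1, -3/5], [-3, -2, -6/5]] = [[-6, -1, -6], [2, -3, -3]].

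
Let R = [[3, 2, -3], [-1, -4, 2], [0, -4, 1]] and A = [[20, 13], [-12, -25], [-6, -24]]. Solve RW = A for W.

Since R multiplies W on the left, W = R⁻¹A.
det R = 2, so R⁻¹ = [[2, 5, -4], [1/2, 3/2, -3/2], [2, 6, -5]].
W = R⁻¹A = [[2, 5, -4], [1/2, 3/2, -3/2], [2, 6, -5]] · [[20, 13], [-12, -25], [-6, -24]] = [[4, -3], [1, 5], [-2, -4]].

W = [[4, -3], [1, 5], [-2, -4]]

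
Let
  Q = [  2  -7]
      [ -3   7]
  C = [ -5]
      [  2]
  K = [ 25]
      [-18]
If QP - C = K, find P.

QP = K + C = [[20], [-16]].
Left-multiplying both sides by Q⁻¹ gives P = Q⁻¹(K + C).
Q has determinant -7; Q⁻¹ = [[-1, -1], [-3/7, -2/7]].
P = Q⁻¹(K + C) = [[-4], [-4]].

P = [[-4], [-4]]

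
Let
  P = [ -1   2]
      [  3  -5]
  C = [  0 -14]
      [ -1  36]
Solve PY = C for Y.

Left-multiplying both sides by P⁻¹ gives Y = P⁻¹C.
det P = -1; the adjugate gives P⁻¹ = [[5, 2], [3, 1]].
Y = P⁻¹C = [[5, 2], [3, 1]] · [[0, -14], [-1, 36]] = [[-2, 2], [-1, -6]].

Y = [[-2, 2], [-1, -6]]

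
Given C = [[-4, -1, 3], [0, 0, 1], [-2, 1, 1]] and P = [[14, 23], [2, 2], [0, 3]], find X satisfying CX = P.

X = [[-1, -3], [-4, -5], [2, 2]]

Left-multiplying both sides by C⁻¹ gives X = C⁻¹P.
det C = 6; the adjugate gives C⁻¹ = [[-1/6, 2/3, -1/6], [-1/3, 1/3, 2/3], [0, 1, 0]].
X = C⁻¹P = [[-1/6, 2/3, -1/6], [-1/3, 1/3, 2/3], [0, 1, 0]] · [[14, 23], [2, 2], [0, 3]] = [[-1, -3], [-4, -5], [2, 2]].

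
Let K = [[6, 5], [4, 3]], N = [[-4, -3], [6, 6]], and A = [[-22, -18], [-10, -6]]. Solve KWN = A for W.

W = [[4, 4], [-4, -5]]

Left-multiply by K⁻¹ and right-multiply by N⁻¹: W = K⁻¹AN⁻¹.
K has determinant -2; K⁻¹ = [[-3/2, 5/2], [2, -3]].
det N = -6, so N⁻¹ = [[-1, -1/2], [1, 2/3]].
K⁻¹A = [[8, 12], [-14, -18]].
W = (K⁻¹A)N⁻¹ = [[4, 4], [-4, -5]].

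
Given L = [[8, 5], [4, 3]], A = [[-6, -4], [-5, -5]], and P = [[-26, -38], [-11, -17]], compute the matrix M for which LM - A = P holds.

LM = P + A = [[-32, -42], [-16, -22]].
Left-multiplying both sides by L⁻¹ gives M = L⁻¹(P + A).
det L = 4, so L⁻¹ = [[3/4, -5/4], [-1, 2]].
M = L⁻¹(P + A) = [[-4, -4], [0, -2]].

M = [[-4, -4], [0, -2]]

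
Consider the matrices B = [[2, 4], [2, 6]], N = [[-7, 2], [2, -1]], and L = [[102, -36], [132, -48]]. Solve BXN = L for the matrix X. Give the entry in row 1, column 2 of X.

Left-multiply by B⁻¹ and right-multiply by N⁻¹: X = B⁻¹LN⁻¹.
det B = 4, so B⁻¹ = [[3/2, -1], [-1/2, 1/2]].
N has determinant 3; N⁻¹ = [[-1/3, -2/3], [-2/3, -7/3]].
B⁻¹L = [[21, -6], [15, -6]].
X = (B⁻¹L)N⁻¹ = [[-3, 0], [-1, 4]].

0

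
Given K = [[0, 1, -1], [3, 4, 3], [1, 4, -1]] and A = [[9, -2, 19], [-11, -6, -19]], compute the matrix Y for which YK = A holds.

Right-multiplying both sides by K⁻¹ gives Y = AK⁻¹.
K has determinant -2; K⁻¹ = [[8, 3/2, -7/2], [-3, -1/2, 3/2], [-4, -1/2, 3/2]].
Y = AK⁻¹ = [[9, -2, 19], [-11, -6, -19]] · [[8, 3/2, -7/2], [-3, -1/2, 3/2], [-4, -1/2, 3/2]] = [[2, 5, -6], [6, -4, 1]].

Y = [[2, 5, -6], [6, -4, 1]]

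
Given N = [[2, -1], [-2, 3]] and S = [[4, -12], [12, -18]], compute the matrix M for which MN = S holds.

M = [[-3, -5], [0, -6]]

N is on the right of M, so right-multiply by N⁻¹: M = SN⁻¹.
det N = 4; the adjugate gives N⁻¹ = [[3/4, 1/4], [1/2, 1/2]].
M = SN⁻¹ = [[4, -12], [12, -18]] · [[3/4, 1/4], [1/2, 1/2]] = [[-3, -5], [0, -6]].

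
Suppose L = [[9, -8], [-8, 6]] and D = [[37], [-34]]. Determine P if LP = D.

P = [[5], [1]]

Since L multiplies P on the left, P = L⁻¹D.
det L = -10; the adjugate gives L⁻¹ = [[-3/5, -4/5], [-4/5, -9/10]].
P = L⁻¹D = [[-3/5, -4/5], [-4/5, -9/10]] · [[37], [-34]] = [[5], [1]].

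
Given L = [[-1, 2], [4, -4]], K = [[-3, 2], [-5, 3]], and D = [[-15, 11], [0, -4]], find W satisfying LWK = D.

Left-multiply by L⁻¹ and right-multiply by K⁻¹: W = L⁻¹DK⁻¹.
det L = -4, so L⁻¹ = [[1, 1/2], [1, 1/4]].
K has determinant 1; K⁻¹ = [[3, -2], [5, -3]].
L⁻¹D = [[-15, 9], [-15, 10]].
W = (L⁻¹D)K⁻¹ = [[0, 3], [5, 0]].

W = [[0, 3], [5, 0]]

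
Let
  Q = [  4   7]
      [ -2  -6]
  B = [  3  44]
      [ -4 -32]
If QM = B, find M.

M = [[-1, 4], [1, 4]]

Left-multiplying both sides by Q⁻¹ gives M = Q⁻¹B.
det Q = -10; the adjugate gives Q⁻¹ = [[3/5, 7/10], [-1/5, -2/5]].
M = Q⁻¹B = [[3/5, 7/10], [-1/5, -2/5]] · [[3, 44], [-4, -32]] = [[-1, 4], [1, 4]].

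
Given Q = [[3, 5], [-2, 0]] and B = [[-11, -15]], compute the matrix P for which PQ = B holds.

Q is on the right of P, so right-multiply by Q⁻¹: P = BQ⁻¹.
det Q = 10, so Q⁻¹ = [[0, -1/2], [1/5, 3/10]].
P = BQ⁻¹ = [[-11, -15]] · [[0, -1/2], [1/5, 3/10]] = [[-3, 1]].

P = [[-3, 1]]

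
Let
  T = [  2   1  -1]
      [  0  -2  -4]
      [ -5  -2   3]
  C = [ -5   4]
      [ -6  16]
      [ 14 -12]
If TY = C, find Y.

Left-multiplying both sides by T⁻¹ gives Y = T⁻¹C.
det T = 2; the adjugate gives T⁻¹ = [[-7, -1/2, -3], [10, 1/2, 4], [-5, -1/2, -2]].
Y = T⁻¹C = [[-7, -1/2, -3], [10, 1/2, 4], [-5, -1/2, -2]] · [[-5, 4], [-6, 16], [14, -12]] = [[-4, 0], [3, 0], [0, -4]].

Y = [[-4, 0], [3, 0], [0, -4]]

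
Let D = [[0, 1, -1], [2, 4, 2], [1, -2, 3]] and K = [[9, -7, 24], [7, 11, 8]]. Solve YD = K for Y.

Right-multiplying both sides by D⁻¹ gives Y = KD⁻¹.
det D = 4, so D⁻¹ = [[4, -1/4, 3/2], [-1, 1/4, -1/2], [-2, 1/4, -1/2]].
Y = KD⁻¹ = [[9, -7, 24], [7, 11, 8]] · [[4, -1/4, 3/2], [-1, 1/4, -1/2], [-2, 1/4, -1/2]] = [[-5, 2, 5], [1, 3, 1]].

Y = [[-5, 2, 5], [1, 3, 1]]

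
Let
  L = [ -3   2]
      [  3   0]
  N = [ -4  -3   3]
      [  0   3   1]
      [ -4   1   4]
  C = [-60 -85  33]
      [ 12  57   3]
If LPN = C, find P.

Left-multiply by L⁻¹ and right-multiply by N⁻¹: P = L⁻¹CN⁻¹.
det L = -6, so L⁻¹ = [[0, 1/3], [1/2, 1/2]].
det N = 4; the adjugate gives N⁻¹ = [[11/4, 15/4, -3], [-1, -1, 1], [3, 4, -3]].
L⁻¹C = [[4, 19, 1], [-24, -14, 18]].
P = (L⁻¹C)N⁻¹ = [[-5, 0, 4], [2, -4, 4]].

P = [[-5, 0, 4], [2, -4, 4]]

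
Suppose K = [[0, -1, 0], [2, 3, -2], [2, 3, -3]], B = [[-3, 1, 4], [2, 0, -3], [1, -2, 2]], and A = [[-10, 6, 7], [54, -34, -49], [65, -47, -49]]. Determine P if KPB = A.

P = [[-3, -2, -4], [-2, 1, 2], [5, 4, -4]]

Isolating P: multiply by K⁻¹ from the left and B⁻¹ from the right, so P = K⁻¹AB⁻¹.
K has determinant -2; K⁻¹ = [[3/2, 3/2, -1], [-1, 0, 0], [0, 1, -1]].
det B = -5; the adjugate gives B⁻¹ = [[6/5, 2, 3/5], [7/5, 2, 1/5], [4/5, 1, 2/5]].
K⁻¹A = [[1, 5, -14], [10, -6, -7], [-11, 13, 0]].
P = (K⁻¹A)B⁻¹ = [[-3, -2, -4], [-2, 1, 2], [5, 4, -4]].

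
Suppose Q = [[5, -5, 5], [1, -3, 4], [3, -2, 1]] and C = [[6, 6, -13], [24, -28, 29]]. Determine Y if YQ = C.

Q is on the right of Y, so right-multiply by Q⁻¹: Y = CQ⁻¹.
det Q = 5, so Q⁻¹ = [[1, -1, -1], [11/5, -2, -3], [7/5, -1, -2]].
Y = CQ⁻¹ = [[6, 6, -13], [24, -28, 29]] · [[1, -1, -1], [11/5, -2, -3], [7/5, -1, -2]] = [[1, -5, 2], [3, 3, 2]].

Y = [[1, -5, 2], [3, 3, 2]]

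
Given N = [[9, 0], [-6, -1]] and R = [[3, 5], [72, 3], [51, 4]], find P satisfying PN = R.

Since N sits to the right of P, P = RN⁻¹.
det N = -9; the adjugate gives N⁻¹ = [[1/9, 0], [-2/3, -1]].
P = RN⁻¹ = [[3, 5], [72, 3], [51, 4]] · [[1/9, 0], [-2/3, -1]] = [[-3, -5], [6, -3], [3, -4]].

P = [[-3, -5], [6, -3], [3, -4]]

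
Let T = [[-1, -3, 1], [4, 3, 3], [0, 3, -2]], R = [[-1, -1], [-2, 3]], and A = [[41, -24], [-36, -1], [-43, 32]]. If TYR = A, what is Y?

Isolating Y: multiply by T⁻¹ from the left and R⁻¹ from the right, so Y = T⁻¹AR⁻¹.
det T = 3; the adjugate gives T⁻¹ = [[-5, -1, -4], [8/3, 2/3, 7/3], [4, 1, 3]].
det R = -5, so R⁻¹ = [[-3/5, -1/5], [-2/5, 1/5]].
T⁻¹A = [[3, -7], [-15, 10], [-1, -1]].
Y = (T⁻¹A)R⁻¹ = [[1, -2], [5, 5], [1, 0]].

Y = [[1, -2], [5, 5], [1, 0]]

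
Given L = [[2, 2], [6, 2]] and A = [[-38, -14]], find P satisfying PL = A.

Right-multiplying both sides by L⁻¹ gives P = AL⁻¹.
det L = -8, so L⁻¹ = [[-1/4, 1/4], [3/4, -1/4]].
P = AL⁻¹ = [[-38, -14]] · [[-1/4, 1/4], [3/4, -1/4]] = [[-1, -6]].

P = [[-1, -6]]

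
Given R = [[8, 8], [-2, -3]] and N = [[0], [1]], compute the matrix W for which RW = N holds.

Left-multiplying both sides by R⁻¹ gives W = R⁻¹N.
det R = -8; the adjugate gives R⁻¹ = [[3/8, 1], [-1/4, -1]].
W = R⁻¹N = [[3/8, 1], [-1/4, -1]] · [[0], [1]] = [[1], [-1]].

W = [[1], [-1]]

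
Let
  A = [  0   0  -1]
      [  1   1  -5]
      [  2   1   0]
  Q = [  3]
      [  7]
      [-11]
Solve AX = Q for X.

A is on the left of X, so left-multiply by A⁻¹: X = A⁻¹Q.
det A = 1; the adjugate gives A⁻¹ = [[5, -1, 1], [-10, 2, -1], [-1, 0, 0]].
X = A⁻¹Q = [[5, -1, 1], [-10, 2, -1], [-1, 0, 0]] · [[3], [7], [-11]] = [[-3], [-5], [-3]].

X = [[-3], [-5], [-3]]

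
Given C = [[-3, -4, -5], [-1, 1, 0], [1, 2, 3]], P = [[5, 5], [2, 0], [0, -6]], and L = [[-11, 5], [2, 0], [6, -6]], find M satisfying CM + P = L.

CM = L − P = [[-16, 0], [0, 0], [6, 0]].
C is on the left of M, so left-multiply by C⁻¹: M = C⁻¹(L − P).
det C = -6; the adjugate gives C⁻¹ = [[-1/2, -1/3, -5/6], [-1/2, 2/3, -5/6], [1/2, -1/3, 7/6]].
M = C⁻¹(L − P) = [[3, 0], [3, 0], [-1, 0]].

M = [[3, 0], [3, 0], [-1, 0]]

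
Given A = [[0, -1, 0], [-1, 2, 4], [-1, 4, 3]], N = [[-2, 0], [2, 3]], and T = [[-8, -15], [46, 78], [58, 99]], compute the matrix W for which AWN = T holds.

W = [[3, -4], [1, 5], [1, 3]]

Isolating W: multiply by A⁻¹ from the left and N⁻¹ from the right, so W = A⁻¹TN⁻¹.
A has determinant 1; A⁻¹ = [[-10, 3, -4], [-1, 0, 0], [-2, 1, -1]].
det N = -6, so N⁻¹ = [[-1/2, 0], [1/3, 1/3]].
A⁻¹T = [[-14, -12], [8, 15], [4, 9]].
W = (A⁻¹T)N⁻¹ = [[3, -4], [1, 5], [1, 3]].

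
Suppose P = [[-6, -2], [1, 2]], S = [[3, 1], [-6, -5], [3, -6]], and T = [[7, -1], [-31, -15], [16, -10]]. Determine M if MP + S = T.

M = [[-1, -2], [4, -1], [-3, -5]]

MP = T − S = [[4, -2], [-25, -10], [13, -4]].
P is on the right of M, so right-multiply by P⁻¹: M = (T − S)P⁻¹.
det P = -10, so P⁻¹ = [[-1/5, -1/5], [1/10, 3/5]].
M = (T − S)P⁻¹ = [[-1, -2], [4, -1], [-3, -5]].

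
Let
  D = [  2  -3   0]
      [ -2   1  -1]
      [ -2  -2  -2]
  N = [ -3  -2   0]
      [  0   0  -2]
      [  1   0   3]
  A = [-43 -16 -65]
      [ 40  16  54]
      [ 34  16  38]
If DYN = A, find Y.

Y = [[4, 5, -5], [0, 2, 3], [0, -5, -3]]

Y = D⁻¹AN⁻¹ (apply D⁻¹ on the left and N⁻¹ on the right).
D has determinant -2; D⁻¹ = [[2, 3, -3/2], [1, 2, -1], [-3, -5, 2]].
det N = 4, so N⁻¹ = [[0, 3/2, 1], [-1/2, -9/4, -3/2], [0, -1/2, 0]].
D⁻¹A = [[-17, -8, -25], [3, 0, 5], [-3, 0, 1]].
Y = (D⁻¹A)N⁻¹ = [[4, 5, -5], [0, 2, 3], [0, -5, -3]].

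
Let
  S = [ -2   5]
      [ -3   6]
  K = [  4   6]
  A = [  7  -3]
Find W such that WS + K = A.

WS = A − K = [[3, -9]].
Right-multiplying both sides by S⁻¹ gives W = (A − K)S⁻¹.
S has determinant 3; S⁻¹ = [[2, -5/3], [1, -2/3]].
W = (A − K)S⁻¹ = [[-3, 1]].

W = [[-3, 1]]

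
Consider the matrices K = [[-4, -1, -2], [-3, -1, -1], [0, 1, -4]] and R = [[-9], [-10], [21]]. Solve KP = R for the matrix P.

Left-multiplying both sides by K⁻¹ gives P = K⁻¹R.
det K = -2; the adjugate gives K⁻¹ = [[-5/2, 3, 1/2], [6, -8, -1], [3/2, -2, -1/2]].
P = K⁻¹R = [[-5/2, 3, 1/2], [6, -8, -1], [3/2, -2, -1/2]] · [[-9], [-10], [21]] = [[3], [5], [-4]].

P = [[3], [5], [-4]]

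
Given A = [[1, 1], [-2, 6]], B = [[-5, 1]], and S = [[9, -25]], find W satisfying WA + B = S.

WA = S − B = [[14, -26]].
Right-multiplying both sides by A⁻¹ gives W = (S − B)A⁻¹.
det A = 8, so A⁻¹ = [[3/4, -1/8], [1/4, 1/8]].
W = (S − B)A⁻¹ = [[4, -5]].

W = [[4, -5]]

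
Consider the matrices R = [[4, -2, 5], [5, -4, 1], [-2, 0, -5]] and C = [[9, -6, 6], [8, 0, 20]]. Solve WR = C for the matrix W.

W = [[1, 1, 0], [0, 0, -4]]

Since R sits to the right of W, W = CR⁻¹.
det R = -6, so R⁻¹ = [[-10/3, 5/3, -3], [-23/6, 5/3, -7/2], [4/3, -2/3, 1]].
W = CR⁻¹ = [[9, -6, 6], [8, 0, 20]] · [[-10/3, 5/3, -3], [-23/6, 5/3, -7/2], [4/3, -2/3, 1]] = [[1, 1, 0], [0, 0, -4]].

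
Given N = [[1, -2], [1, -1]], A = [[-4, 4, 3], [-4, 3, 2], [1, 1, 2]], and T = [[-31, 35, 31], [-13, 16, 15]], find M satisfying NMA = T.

M = [[-1, 0, 1], [-2, -3, -2]]

Isolating M: multiply by N⁻¹ from the left and A⁻¹ from the right, so M = N⁻¹TA⁻¹.
det N = 1, so N⁻¹ = [[-1, 2], [-1, 1]].
det A = 3, so A⁻¹ = [[4/3, -5/3, -1/3], [10/3, -11/3, -4/3], [-7/3, 8/3, 4/3]].
N⁻¹T = [[5, -3, -1], [18, -19, -16]].
M = (N⁻¹T)A⁻¹ = [[-1, 0, 1], [-2, -3, -2]].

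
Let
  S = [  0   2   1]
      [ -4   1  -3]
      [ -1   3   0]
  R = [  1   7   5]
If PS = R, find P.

P = [[5, 0, -1]]

Right-multiplying both sides by S⁻¹ gives P = RS⁻¹.
det S = -5, so S⁻¹ = [[-9/5, -3/5, 7/5], [-3/5, -1/5, 4/5], [11/5, 2/5, -8/5]].
P = RS⁻¹ = [[1, 7, 5]] · [[-9/5, -3/5, 7/5], [-3/5, -1/5, 4/5], [11/5, 2/5, -8/5]] = [[5, 0, -1]].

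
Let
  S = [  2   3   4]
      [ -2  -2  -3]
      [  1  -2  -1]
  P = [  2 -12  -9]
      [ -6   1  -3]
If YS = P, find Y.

S is on the right of Y, so right-multiply by S⁻¹: Y = PS⁻¹.
S has determinant 1; S⁻¹ = [[-4, -5, -1], [-5, -6, -2], [6, 7, 2]].
Y = PS⁻¹ = [[2, -12, -9], [-6, 1, -3]] · [[-4, -5, -1], [-5, -6, -2], [6, 7, 2]] = [[-2, -1, 4], [1, 3, -2]].

Y = [[-2, -1, 4], [1, 3, -2]]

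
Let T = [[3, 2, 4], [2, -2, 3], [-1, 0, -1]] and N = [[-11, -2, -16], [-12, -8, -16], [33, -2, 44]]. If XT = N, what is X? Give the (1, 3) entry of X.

-2

T is on the right of X, so right-multiply by T⁻¹: X = NT⁻¹.
T has determinant -4; T⁻¹ = [[-1/2, -1/2, -7/2], [1/4, -1/4, 1/4], [1/2, 1/2, 5/2]].
X = NT⁻¹ = [[-11, -2, -16], [-12, -8, -16], [33, -2, 44]] · [[-1/2, -1/2, -7/2], [1/4, -1/4, 1/4], [1/2, 1/2, 5/2]] = [[-3, -2, -2], [-4, 0, 0], [5, 6, -6]].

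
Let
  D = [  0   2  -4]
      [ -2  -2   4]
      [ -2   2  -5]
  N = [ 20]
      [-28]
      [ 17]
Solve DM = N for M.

D is on the left of M, so left-multiply by D⁻¹: M = D⁻¹N.
det D = -4; the adjugate gives D⁻¹ = [[-1/2, -1/2, 0], [9/2, 2, -2], [2, 1, -1]].
M = D⁻¹N = [[-1/2, -1/2, 0], [9/2, 2, -2], [2, 1, -1]] · [[20], [-28], [17]] = [[4], [0], [-5]].

M = [[4], [0], [-5]]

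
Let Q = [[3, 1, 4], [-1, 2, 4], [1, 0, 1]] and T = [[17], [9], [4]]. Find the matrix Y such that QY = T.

Y = [[3], [4], [1]]

Left-multiplying both sides by Q⁻¹ gives Y = Q⁻¹T.
det Q = 3; the adjugate gives Q⁻¹ = [[2/3, -1/3, -4/3], [5/3, -1/3, -16/3], [-2/3, 1/3, 7/3]].
Y = Q⁻¹T = [[2/3, -1/3, -4/3], [5/3, -1/3, -16/3], [-2/3, 1/3, 7/3]] · [[17], [9], [4]] = [[3], [4], [1]].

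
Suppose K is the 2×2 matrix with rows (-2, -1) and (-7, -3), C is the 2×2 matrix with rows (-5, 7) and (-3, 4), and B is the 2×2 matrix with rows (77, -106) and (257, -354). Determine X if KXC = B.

Left-multiply by K⁻¹ and right-multiply by C⁻¹: X = K⁻¹BC⁻¹.
det K = -1, so K⁻¹ = [[3, -1], [-7, 2]].
C has determinant 1; C⁻¹ = [[4, -7], [3, -5]].
K⁻¹B = [[-26, 36], [-25, 34]].
X = (K⁻¹B)C⁻¹ = [[4, 2], [2, 5]].

X = [[4, 2], [2, 5]]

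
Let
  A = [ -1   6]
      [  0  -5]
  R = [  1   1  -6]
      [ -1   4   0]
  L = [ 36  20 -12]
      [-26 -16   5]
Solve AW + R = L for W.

AW = L − R = [[35, 19, -6], [-25, -20, 5]].
Since A multiplies W on the left, W = A⁻¹(L − R).
A has determinant 5; A⁻¹ = [[-1, -6/5], [0, -1/5]].
W = A⁻¹(L − R) = [[-5, 5, 0], [5, 4, -1]].

W = [[-5, 5, 0], [5, 4, -1]]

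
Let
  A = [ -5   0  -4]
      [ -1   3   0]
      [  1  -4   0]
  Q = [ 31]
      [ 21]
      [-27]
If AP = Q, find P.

Since A multiplies P on the left, P = A⁻¹Q.
A has determinant -4; A⁻¹ = [[0, -4, -3], [0, -1, -1], [-1/4, 5, 15/4]].
P = A⁻¹Q = [[0, -4, -3], [0, -1, -1], [-1/4, 5, 15/4]] · [[31], [21], [-27]] = [[-3], [6], [-4]].

P = [[-3], [6], [-4]]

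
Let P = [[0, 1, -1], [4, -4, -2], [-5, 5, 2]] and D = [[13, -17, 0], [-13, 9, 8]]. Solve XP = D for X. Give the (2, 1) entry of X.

-4

P is on the right of X, so right-multiply by P⁻¹: X = DP⁻¹.
P has determinant 2; P⁻¹ = [[1, -7/2, -3], [1, -5/2, -2], [0, -5/2, -2]].
X = DP⁻¹ = [[13, -17, 0], [-13, 9, 8]] · [[1, -7/2, -3], [1, -5/2, -2], [0, -5/2, -2]] = [[-4, -3, -5], [-4, 3, 5]].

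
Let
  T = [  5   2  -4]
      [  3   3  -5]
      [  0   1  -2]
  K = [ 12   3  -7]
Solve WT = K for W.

Right-multiplying both sides by T⁻¹ gives W = KT⁻¹.
det T = -5, so T⁻¹ = [[1/5, 0, -2/5], [-6/5, 2, -13/5], [-3/5, 1, -9/5]].
W = KT⁻¹ = [[12, 3, -7]] · [[1/5, 0, -2/5], [-6/5, 2, -13/5], [-3/5, 1, -9/5]] = [[3, -1, 0]].

W = [[3, -1, 0]]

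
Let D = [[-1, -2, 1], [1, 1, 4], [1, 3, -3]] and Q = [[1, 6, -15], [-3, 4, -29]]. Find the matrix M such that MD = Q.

M = [[-1, -2, 2], [5, -4, 6]]

Since D sits to the right of M, M = QD⁻¹.
det D = 3; the adjugate gives D⁻¹ = [[-5, -1, -3], [7/3, 2/3, 5/3], [2/3, 1/3, 1/3]].
M = QD⁻¹ = [[1, 6, -15], [-3, 4, -29]] · [[-5, -1, -3], [7/3, 2/3, 5/3], [2/3, 1/3, 1/3]] = [[-1, -2, 2], [5, -4, 6]].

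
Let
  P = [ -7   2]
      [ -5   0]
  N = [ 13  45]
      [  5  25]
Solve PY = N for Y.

Y = [[-1, -5], [3, 5]]

P is on the left of Y, so left-multiply by P⁻¹: Y = P⁻¹N.
det P = 10, so P⁻¹ = [[0, -1/5], [1/2, -7/10]].
Y = P⁻¹N = [[0, -1/5], [1/2, -7/10]] · [[13, 45], [5, 25]] = [[-1, -5], [3, 5]].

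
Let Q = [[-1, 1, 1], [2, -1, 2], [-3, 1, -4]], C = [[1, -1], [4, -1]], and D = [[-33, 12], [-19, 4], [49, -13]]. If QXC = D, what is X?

X = [[2, 3], [-1, 1], [-2, -5]]

Isolating X: multiply by Q⁻¹ from the left and C⁻¹ from the right, so X = Q⁻¹DC⁻¹.
Q has determinant -1; Q⁻¹ = [[-2, -5, -3], [-2, -7, -4], [1, 2, 1]].
det C = 3; the adjugate gives C⁻¹ = [[-1/3, 1/3], [-4/3, 1/3]].
Q⁻¹D = [[14, -5], [3, 0], [-22, 7]].
X = (Q⁻¹D)C⁻¹ = [[2, 3], [-1, 1], [-2, -5]].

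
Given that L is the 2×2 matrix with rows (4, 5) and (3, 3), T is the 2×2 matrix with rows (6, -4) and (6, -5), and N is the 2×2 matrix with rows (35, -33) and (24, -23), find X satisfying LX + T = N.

LX = N − T = [[29, -29], [18, -18]].
Since L multiplies X on the left, X = L⁻¹(N − T).
det L = -3, so L⁻¹ = [[-1, 5/3], [1, -4/3]].
X = L⁻¹(N − T) = [[1, -1], [5, -5]].

X = [[1, -1], [5, -5]]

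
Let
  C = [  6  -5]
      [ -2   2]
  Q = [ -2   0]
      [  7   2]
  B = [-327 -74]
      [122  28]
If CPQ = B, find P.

Isolating P: multiply by C⁻¹ from the left and Q⁻¹ from the right, so P = C⁻¹BQ⁻¹.
det C = 2, so C⁻¹ = [[1, 5/2], [1, 3]].
Q has determinant -4; Q⁻¹ = [[-1/2, 0], [7/4, 1/2]].
C⁻¹B = [[-22, -4], [39, 10]].
P = (C⁻¹B)Q⁻¹ = [[4, -2], [-2, 5]].

P = [[4, -2], [-2, 5]]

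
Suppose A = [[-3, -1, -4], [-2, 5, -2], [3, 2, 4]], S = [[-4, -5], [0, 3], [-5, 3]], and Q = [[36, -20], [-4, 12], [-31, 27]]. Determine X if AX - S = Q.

AX = Q + S = [[32, -25], [-4, 15], [-36, 30]].
A is on the left of X, so left-multiply by A⁻¹: X = A⁻¹(Q + S).
det A = 2, so A⁻¹ = [[12, -2, 11], [1, 0, 1], [-19/2, 3/2, -17/2]].
X = A⁻¹(Q + S) = [[-4, 0], [-4, 5], [-4, 5]].

X = [[-4, 0], [-4, 5], [-4, 5]]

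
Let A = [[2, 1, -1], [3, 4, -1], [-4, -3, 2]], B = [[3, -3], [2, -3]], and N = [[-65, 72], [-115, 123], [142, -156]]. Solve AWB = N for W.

W = [[-4, -1], [-4, 0], [5, 5]]

Left-multiply by A⁻¹ and right-multiply by B⁻¹: W = A⁻¹NB⁻¹.
det A = 1; the adjugate gives A⁻¹ = [[5, 1, 3], [-2, 0, -1], [7, 2, 5]].
B has determinant -3; B⁻¹ = [[1, -1], [2/3, -1]].
A⁻¹N = [[-14, 15], [-12, 12], [25, -30]].
W = (A⁻¹N)B⁻¹ = [[-4, -1], [-4, 0], [5, 5]].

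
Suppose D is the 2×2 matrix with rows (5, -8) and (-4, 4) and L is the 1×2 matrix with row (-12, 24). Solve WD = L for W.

Since D sits to the right of W, W = LD⁻¹.
D has determinant -12; D⁻¹ = [[-1/3, -2/3], [-1/3, -5/12]].
W = LD⁻¹ = [[-12, 24]] · [[-1/3, -2/3], [-1/3, -5/12]] = [[-4, -2]].

W = [[-4, -2]]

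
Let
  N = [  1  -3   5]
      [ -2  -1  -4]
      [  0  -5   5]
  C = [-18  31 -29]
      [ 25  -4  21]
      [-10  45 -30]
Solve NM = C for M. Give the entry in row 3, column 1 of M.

N is on the left of M, so left-multiply by N⁻¹: M = N⁻¹C.
N has determinant -5; N⁻¹ = [[5, 2, -17/5], [-2, -1, 6/5], [-2, -1, 7/5]].
M = N⁻¹C = [[5, 2, -17/5], [-2, -1, 6/5], [-2, -1, 7/5]] · [[-18, 31, -29], [25, -4, 21], [-10, 45, -30]] = [[-6, -6, -1], [-1, -4, 1], [-3, 5, -5]].

-3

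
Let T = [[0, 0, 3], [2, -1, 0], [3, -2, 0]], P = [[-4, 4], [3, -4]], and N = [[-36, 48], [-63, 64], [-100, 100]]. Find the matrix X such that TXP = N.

X = [[5, -2], [-5, -3], [0, -4]]

X = T⁻¹NP⁻¹ (apply T⁻¹ on the left and P⁻¹ on the right).
T has determinant -3; T⁻¹ = [[0, 2, -1], [0, 3, -2], [1/3, 0, 0]].
det P = 4; the adjugate gives P⁻¹ = [[-1, -1], [-3/4, -1]].
T⁻¹N = [[-26, 28], [11, -8], [-12, 16]].
X = (T⁻¹N)P⁻¹ = [[5, -2], [-5, -3], [0, -4]].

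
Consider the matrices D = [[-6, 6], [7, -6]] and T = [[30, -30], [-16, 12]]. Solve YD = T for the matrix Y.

Y = [[-5, 0], [-2, -4]]

Since D sits to the right of Y, Y = TD⁻¹.
D has determinant -6; D⁻¹ = [[1, 1], [7/6, 1]].
Y = TD⁻¹ = [[30, -30], [-16, 12]] · [[1, 1], [7/6, 1]] = [[-5, 0], [-2, -4]].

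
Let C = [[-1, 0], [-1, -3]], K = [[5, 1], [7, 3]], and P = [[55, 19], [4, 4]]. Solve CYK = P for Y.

Y = C⁻¹PK⁻¹ (apply C⁻¹ on the left and K⁻¹ on the right).
det C = 3, so C⁻¹ = [[-1, 0], [1/3, -1/3]].
K has determinant 8; K⁻¹ = [[3/8, -1/8], [-7/8, 5/8]].
C⁻¹P = [[-55, -19], [17, 5]].
Y = (C⁻¹P)K⁻¹ = [[-4, -5], [2, 1]].

Y = [[-4, -5], [2, 1]]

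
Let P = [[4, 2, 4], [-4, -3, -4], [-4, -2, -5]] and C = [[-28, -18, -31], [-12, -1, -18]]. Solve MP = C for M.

M = [[0, 4, 3], [-2, -5, 6]]

Right-multiplying both sides by P⁻¹ gives M = CP⁻¹.
det P = 4, so P⁻¹ = [[7/4, 1/2, 1], [-1, -1, 0], [-1, 0, -1]].
M = CP⁻¹ = [[-28, -18, -31], [-12, -1, -18]] · [[7/4, 1/2, 1], [-1, -1, 0], [-1, 0, -1]] = [[0, 4, 3], [-2, -5, 6]].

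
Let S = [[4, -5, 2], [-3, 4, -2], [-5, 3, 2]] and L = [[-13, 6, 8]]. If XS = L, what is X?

S is on the right of X, so right-multiply by S⁻¹: X = LS⁻¹.
S has determinant -2; S⁻¹ = [[-7, -8, -1], [-8, -9, -1], [-11/2, -13/2, -1/2]].
X = LS⁻¹ = [[-13, 6, 8]] · [[-7, -8, -1], [-8, -9, -1], [-11/2, -13/2, -1/2]] = [[-1, -2, 3]].

X = [[-1, -2, 3]]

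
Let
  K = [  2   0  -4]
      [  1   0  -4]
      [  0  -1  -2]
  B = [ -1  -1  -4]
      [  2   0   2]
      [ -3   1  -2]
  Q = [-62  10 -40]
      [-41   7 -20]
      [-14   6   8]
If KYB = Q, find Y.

Isolating Y: multiply by K⁻¹ from the left and B⁻¹ from the right, so Y = K⁻¹QB⁻¹.
det K = -4, so K⁻¹ = [[1, -1, 0], [-1/2, 1, -1], [1/4, -1/2, 0]].
det B = -4, so B⁻¹ = [[1/2, 3/2, 1/2], [1/2, 5/2, 3/2], [-1/2, -1, -1/2]].
K⁻¹Q = [[-21, 3, -20], [4, -4, -8], [5, -1, 0]].
Y = (K⁻¹Q)B⁻¹ = [[1, -4, 4], [4, 4, 0], [2, 5, 1]].

Y = [[1, -4, 4], [4, 4, 0], [2, 5, 1]]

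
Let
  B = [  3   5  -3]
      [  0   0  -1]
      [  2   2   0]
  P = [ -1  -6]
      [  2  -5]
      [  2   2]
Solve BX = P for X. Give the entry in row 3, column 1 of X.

Left-multiplying both sides by B⁻¹ gives X = B⁻¹P.
B has determinant -4; B⁻¹ = [[-1/2, 3/2, 5/4], [1/2, -3/2, -3/4], [0, -1, 0]].
X = B⁻¹P = [[-1/2, 3/2, 5/4], [1/2, -3/2, -3/4], [0, -1, 0]] · [[-1, -6], [2, -5], [2, 2]] = [[6, -2], [-5, 3], [-2, 5]].

-2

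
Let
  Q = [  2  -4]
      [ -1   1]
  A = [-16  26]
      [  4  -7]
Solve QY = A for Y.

Q is on the left of Y, so left-multiply by Q⁻¹: Y = Q⁻¹A.
det Q = -2, so Q⁻¹ = [[-1/2, -2], [-1/2, -1]].
Y = Q⁻¹A = [[-1/2, -2], [-1/2, -1]] · [[-16, 26], [4, -7]] = [[0, 1], [4, -6]].

Y = [[0, 1], [4, -6]]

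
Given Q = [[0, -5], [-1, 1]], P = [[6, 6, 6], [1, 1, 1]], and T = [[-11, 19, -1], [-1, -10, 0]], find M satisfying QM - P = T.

M = [[1, 4, -2], [1, -5, -1]]

QM = T + P = [[-5, 25, 5], [0, -9, 1]].
Q is on the left of M, so left-multiply by Q⁻¹: M = Q⁻¹(T + P).
det Q = -5; the adjugate gives Q⁻¹ = [[-1/5, -1], [-1/5, 0]].
M = Q⁻¹(T + P) = [[1, 4, -2], [1, -5, -1]].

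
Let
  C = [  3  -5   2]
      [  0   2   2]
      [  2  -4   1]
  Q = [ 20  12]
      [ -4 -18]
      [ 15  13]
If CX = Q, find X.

C is on the left of X, so left-multiply by C⁻¹: X = C⁻¹Q.
det C = 2, so C⁻¹ = [[5, -3/2, -7], [2, -1/2, -3], [-2, 1, 3]].
X = C⁻¹Q = [[5, -3/2, -7], [2, -1/2, -3], [-2, 1, 3]] · [[20, 12], [-4, -18], [15, 13]] = [[1, -4], [-3, -6], [1, -3]].

X = [[1, -4], [-3, -6], [1, -3]]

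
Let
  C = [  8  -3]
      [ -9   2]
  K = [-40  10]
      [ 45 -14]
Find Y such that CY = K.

Y = [[-5, 2], [0, 2]]

C is on the left of Y, so left-multiply by C⁻¹: Y = C⁻¹K.
C has determinant -11; C⁻¹ = [[-2/11, -3/11], [-9/11, -8/11]].
Y = C⁻¹K = [[-2/11, -3/11], [-9/11, -8/11]] · [[-40, 10], [45, -14]] = [[-5, 2], [0, 2]].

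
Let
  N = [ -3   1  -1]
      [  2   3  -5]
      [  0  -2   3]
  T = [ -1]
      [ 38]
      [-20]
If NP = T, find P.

Left-multiplying both sides by N⁻¹ gives P = N⁻¹T.
det N = 1, so N⁻¹ = [[-1, -1, -2], [-6, -9, -17], [-4, -6, -11]].
P = N⁻¹T = [[-1, -1, -2], [-6, -9, -17], [-4, -6, -11]] · [[-1], [38], [-20]] = [[3], [4], [-4]].

P = [[3], [4], [-4]]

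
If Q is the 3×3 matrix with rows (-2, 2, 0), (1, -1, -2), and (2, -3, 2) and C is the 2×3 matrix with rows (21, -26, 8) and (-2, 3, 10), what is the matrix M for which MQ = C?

M = [[-5, 1, 5], [-3, -6, -1]]

Right-multiplying both sides by Q⁻¹ gives M = CQ⁻¹.
Q has determinant 4; Q⁻¹ = [[-2, -1, -1], [-3/2, -1, -1], [-1/4, -1/2, 0]].
M = CQ⁻¹ = [[21, -26, 8], [-2, 3, 10]] · [[-2, -1, -1], [-3/2, -1, -1], [-1/4, -1/2, 0]] = [[-5, 1, 5], [-3, -6, -1]].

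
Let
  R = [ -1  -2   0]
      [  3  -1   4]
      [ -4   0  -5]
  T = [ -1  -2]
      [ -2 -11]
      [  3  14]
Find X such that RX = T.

X = [[3, 4], [-1, -1], [-3, -6]]

R is on the left of X, so left-multiply by R⁻¹: X = R⁻¹T.
R has determinant -3; R⁻¹ = [[-5/3, 10/3, 8/3], [1/3, -5/3, -4/3], [4/3, -8/3, -7/3]].
X = R⁻¹T = [[-5/3, 10/3, 8/3], [1/3, -5/3, -4/3], [4/3, -8/3, -7/3]] · [[-1, -2], [-2, -11], [3, 14]] = [[3, 4], [-1, -1], [-3, -6]].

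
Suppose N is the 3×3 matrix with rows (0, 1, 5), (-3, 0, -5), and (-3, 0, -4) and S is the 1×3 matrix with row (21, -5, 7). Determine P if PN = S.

N is on the right of P, so right-multiply by N⁻¹: P = SN⁻¹.
det N = 3; the adjugate gives N⁻¹ = [[0, 4/3, -5/3], [1, 5, -5], [0, -1, 1]].
P = SN⁻¹ = [[21, -5, 7]] · [[0, 4/3, -5/3], [1, 5, -5], [0, -1, 1]] = [[-5, -4, -3]].

P = [[-5, -4, -3]]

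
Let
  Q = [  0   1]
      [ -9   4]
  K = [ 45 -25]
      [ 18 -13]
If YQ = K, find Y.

Since Q sits to the right of Y, Y = KQ⁻¹.
det Q = 9; the adjugate gives Q⁻¹ = [[4/9, -1/9], [1, 0]].
Y = KQ⁻¹ = [[45, -25], [18, -13]] · [[4/9, -1/9], [1, 0]] = [[-5, -5], [-5, -2]].

Y = [[-5, -5], [-5, -2]]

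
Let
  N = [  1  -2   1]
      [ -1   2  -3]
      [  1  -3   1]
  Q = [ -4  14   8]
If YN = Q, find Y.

Right-multiplying both sides by N⁻¹ gives Y = QN⁻¹.
det N = -2, so N⁻¹ = [[7/2, 1/2, -2], [1, 0, -1], [-1/2, -1/2, 0]].
Y = QN⁻¹ = [[-4, 14, 8]] · [[7/2, 1/2, -2], [1, 0, -1], [-1/2, -1/2, 0]] = [[-4, -6, -6]].

Y = [[-4, -6, -6]]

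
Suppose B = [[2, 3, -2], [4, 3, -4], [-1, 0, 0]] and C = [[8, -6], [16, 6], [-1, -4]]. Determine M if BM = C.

M = [[1, 4], [0, -6], [-3, -2]]

Since B multiplies M on the left, M = B⁻¹C.
det B = 6, so B⁻¹ = [[0, 0, -1], [2/3, -1/3, 0], [1/2, -1/2, -1]].
M = B⁻¹C = [[0, 0, -1], [2/3, -1/3, 0], [1/2, -1/2, -1]] · [[8, -6], [16, 6], [-1, -4]] = [[1, 4], [0, -6], [-3, -2]].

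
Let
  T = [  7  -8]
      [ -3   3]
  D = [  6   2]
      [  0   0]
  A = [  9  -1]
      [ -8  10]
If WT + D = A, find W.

W = [[0, -1], [-2, -2]]

WT = A − D = [[3, -3], [-8, 10]].
Right-multiplying both sides by T⁻¹ gives W = (A − D)T⁻¹.
det T = -3; the adjugate gives T⁻¹ = [[-1, -8/3], [-1, -7/3]].
W = (A − D)T⁻¹ = [[0, -1], [-2, -2]].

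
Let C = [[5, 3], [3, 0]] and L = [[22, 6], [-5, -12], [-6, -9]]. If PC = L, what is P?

P = [[2, 4], [-4, 5], [-3, 3]]

Right-multiplying both sides by C⁻¹ gives P = LC⁻¹.
det C = -9, so C⁻¹ = [[0, 1/3], [1/3, -5/9]].
P = LC⁻¹ = [[22, 6], [-5, -12], [-6, -9]] · [[0, 1/3], [1/3, -5/9]] = [[2, 4], [-4, 5], [-3, 3]].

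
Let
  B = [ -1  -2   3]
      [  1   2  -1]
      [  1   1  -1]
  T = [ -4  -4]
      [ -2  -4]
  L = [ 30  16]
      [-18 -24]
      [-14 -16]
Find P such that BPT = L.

P = [[-1, 4], [0, 2], [-4, 5]]

P = B⁻¹LT⁻¹ (apply B⁻¹ on the left and T⁻¹ on the right).
det B = -2; the adjugate gives B⁻¹ = [[1/2, -1/2, 2], [0, 1, -1], [1/2, 1/2, 0]].
det T = 8, so T⁻¹ = [[-1/2, 1/2], [1/4, -1/2]].
B⁻¹L = [[-4, -12], [-4, -8], [6, -4]].
P = (B⁻¹L)T⁻¹ = [[-1, 4], [0, 2], [-4, 5]].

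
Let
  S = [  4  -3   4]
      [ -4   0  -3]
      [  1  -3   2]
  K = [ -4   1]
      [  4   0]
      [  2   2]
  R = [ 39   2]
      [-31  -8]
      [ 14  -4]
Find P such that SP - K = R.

P = [[3, -1], [-1, 3], [5, 4]]

SP = R + K = [[35, 3], [-27, -8], [16, -2]].
Left-multiplying both sides by S⁻¹ gives P = S⁻¹(R + K).
det S = -3; the adjugate gives S⁻¹ = [[3, 2, -3], [-5/3, -4/3, 4/3], [-4, -3, 4]].
P = S⁻¹(R + K) = [[3, -1], [-1, 3], [5, 4]].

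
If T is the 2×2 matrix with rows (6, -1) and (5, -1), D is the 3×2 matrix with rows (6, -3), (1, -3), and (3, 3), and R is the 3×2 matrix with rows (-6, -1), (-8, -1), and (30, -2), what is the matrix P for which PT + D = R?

P = [[-2, 0], [1, -3], [2, 3]]

PT = R − D = [[-12, 2], [-9, 2], [27, -5]].
Right-multiplying both sides by T⁻¹ gives P = (R − D)T⁻¹.
det T = -1; the adjugate gives T⁻¹ = [[1, -1], [5, -6]].
P = (R − D)T⁻¹ = [[-2, 0], [1, -3], [2, 3]].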